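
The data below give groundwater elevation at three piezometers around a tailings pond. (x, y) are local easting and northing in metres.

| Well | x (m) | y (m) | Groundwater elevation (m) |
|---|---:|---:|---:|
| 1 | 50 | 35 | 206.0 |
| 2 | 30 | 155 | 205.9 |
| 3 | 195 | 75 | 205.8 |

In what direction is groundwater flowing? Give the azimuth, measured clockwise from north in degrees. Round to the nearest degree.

047°

Differences from 1: to 2 (Δx, Δy, Δh) = (-20, 120, -0.1); to 3 = (145, 40, -0.2).
Determinant of the coordinate differences = (-20)·40 − 145·120 = -18200.
∂h/∂x = [(-0.1)·40 − (-0.2)·120] / -18200 = -0.001099
∂h/∂y = [(-20)·(-0.2) − 145·(-0.1)] / -18200 = -0.001016
Flow direction (−∇h) has components (+0.001099 E, +0.001016 N).
Azimuth = atan2(E, N) = atan2(+0.001099, +0.001016) = 47.2° ≈ 047°.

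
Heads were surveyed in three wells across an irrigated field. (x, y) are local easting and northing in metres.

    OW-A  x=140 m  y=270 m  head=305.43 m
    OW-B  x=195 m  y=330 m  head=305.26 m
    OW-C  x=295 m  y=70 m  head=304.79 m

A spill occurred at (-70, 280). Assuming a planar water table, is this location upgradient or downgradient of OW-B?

upgradient

Differences from OW-A: to OW-B (Δx, Δy, Δh) = (55, 60, -0.17); to OW-C = (155, -200, -0.64).
Solve a·Δx + b·Δy = Δh: det = 55·(-200) − 155·60 = -20300.
∂h/∂x = [(-0.17)·(-200) − (-0.64)·60] / -20300 = -0.003567
∂h/∂y = [55·(-0.64) − 155·(-0.17)] / -20300 = +0.0004360
Head at (-70, 280) = 305.43 + (-0.003567)·(-210) + (+0.0004360)·(10) = 306.18 m.
That is higher than the 305.26 m at OW-B, so the point is upgradient.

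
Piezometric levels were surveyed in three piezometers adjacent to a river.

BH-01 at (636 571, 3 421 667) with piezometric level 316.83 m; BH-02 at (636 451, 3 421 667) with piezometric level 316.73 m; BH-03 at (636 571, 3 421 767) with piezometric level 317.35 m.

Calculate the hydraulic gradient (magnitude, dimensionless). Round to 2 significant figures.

∂h/∂x = (316.73 − 316.83) / (636451 − 636571) = +0.0008333
∂h/∂y = (317.35 − 316.83) / (3421767 − 3421667) = +0.005200
|∇h| = √(0.0008333² + 0.005200²) = 0.005266

0.0053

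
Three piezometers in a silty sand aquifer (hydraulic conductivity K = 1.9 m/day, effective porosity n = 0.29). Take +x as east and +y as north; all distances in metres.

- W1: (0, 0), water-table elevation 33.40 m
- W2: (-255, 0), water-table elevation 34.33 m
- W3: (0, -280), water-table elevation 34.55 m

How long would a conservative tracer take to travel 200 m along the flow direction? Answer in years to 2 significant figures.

15 years

∂h/∂x = (34.33 − 33.40) / (-255 − 0) = -0.003647
∂h/∂y = (34.55 − 33.40) / (-280 − 0) = -0.004107
|∇h| = √(-0.003647² + -0.004107²) = 0.005493
Seepage velocity v = K·i/n = 1.9 × 0.005493 / 0.29 = 0.03599 m/day.
t = 200 / 0.03599 = 5557 days = 15.2 years.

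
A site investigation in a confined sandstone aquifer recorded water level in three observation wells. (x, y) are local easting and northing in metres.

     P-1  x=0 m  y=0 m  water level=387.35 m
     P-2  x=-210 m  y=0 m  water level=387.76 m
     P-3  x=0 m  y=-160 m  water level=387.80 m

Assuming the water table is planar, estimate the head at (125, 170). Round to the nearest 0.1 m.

386.6 m

∂h/∂x = (387.76 − 387.35) / (-210 − 0) = -0.001952
∂h/∂y = (387.80 − 387.35) / (-160 − 0) = -0.002812
h(125, 170) = 387.35 + (-0.001952)·(125) + (-0.002812)·(170) = 387.35 -0.244 -0.478 = 386.628 m.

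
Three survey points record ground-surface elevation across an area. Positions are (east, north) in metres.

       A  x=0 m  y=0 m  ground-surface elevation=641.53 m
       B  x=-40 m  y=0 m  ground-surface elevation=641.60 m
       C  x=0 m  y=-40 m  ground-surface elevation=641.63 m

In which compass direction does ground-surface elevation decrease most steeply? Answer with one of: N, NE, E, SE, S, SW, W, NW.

NE

∂z/∂x = (641.60 − 641.53) / (-40 − 0) = -0.001750
∂z/∂y = (641.63 − 641.53) / (-40 − 0) = -0.002500
Steepest decrease is along −∇f = (+0.001750 E, +0.002500 N) → northeast.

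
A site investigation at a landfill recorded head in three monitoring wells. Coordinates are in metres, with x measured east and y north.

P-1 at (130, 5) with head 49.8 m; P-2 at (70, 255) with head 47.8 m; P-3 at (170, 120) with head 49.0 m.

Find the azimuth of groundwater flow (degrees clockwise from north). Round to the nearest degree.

347°

With h = a·x + b·y + c and P-1 as origin, the differences give:
  (-60)·a + 250·b = -2.0
  40·a + 115·b = -0.8
Eliminate b (×115 and ×250, subtract): -16900·a = -30.00 → a = ∂h/∂x = +0.001775
Back-substitute: b = ∂h/∂y = -0.007574.
Flow direction (−∇h) has components (-0.001775 E, +0.007574 N).
Azimuth = atan2(E, N) = atan2(-0.001775, +0.007574) = 346.8° ≈ 347°.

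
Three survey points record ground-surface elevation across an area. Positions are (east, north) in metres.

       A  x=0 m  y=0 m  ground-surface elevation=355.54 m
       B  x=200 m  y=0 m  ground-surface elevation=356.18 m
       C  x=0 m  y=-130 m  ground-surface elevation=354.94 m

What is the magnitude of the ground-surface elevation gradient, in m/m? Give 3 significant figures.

∂z/∂x = (356.18 − 355.54) / (200 − 0) = +0.003200
∂z/∂y = (354.94 − 355.54) / (-130 − 0) = +0.004615
|∇f| = √(0.003200² + 0.004615²) = 0.005616 m/m

0.00562 m/m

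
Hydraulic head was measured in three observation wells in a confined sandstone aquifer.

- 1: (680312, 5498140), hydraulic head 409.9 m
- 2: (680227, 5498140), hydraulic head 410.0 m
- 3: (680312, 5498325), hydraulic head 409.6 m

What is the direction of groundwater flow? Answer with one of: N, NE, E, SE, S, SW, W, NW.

∂h/∂x = (410.0 − 409.9) / (680227 − 680312) = -0.001176
∂h/∂y = (409.6 − 409.9) / (5498325 − 5498140) = -0.001622
Flow = −∇h = (+0.001176 east, +0.001622 north), which points northeast.

NE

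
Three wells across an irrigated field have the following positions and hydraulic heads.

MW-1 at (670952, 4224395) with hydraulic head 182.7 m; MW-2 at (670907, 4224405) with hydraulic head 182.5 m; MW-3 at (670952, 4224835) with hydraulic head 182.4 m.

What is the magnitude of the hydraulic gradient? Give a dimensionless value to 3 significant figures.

With h = a·x + b·y + c and MW-1 as origin, the differences give:
  (-45)·a + 10·b = -0.2
  0·a + 440·b = -0.3
Eliminate b (×440 and ×10, subtract): -19800·a = -85.00 → a = ∂h/∂x = +0.004293
Back-substitute: b = ∂h/∂y = -0.0006818.
|∇h| = √(0.004293² + -0.0006818²) = 0.004347

0.00435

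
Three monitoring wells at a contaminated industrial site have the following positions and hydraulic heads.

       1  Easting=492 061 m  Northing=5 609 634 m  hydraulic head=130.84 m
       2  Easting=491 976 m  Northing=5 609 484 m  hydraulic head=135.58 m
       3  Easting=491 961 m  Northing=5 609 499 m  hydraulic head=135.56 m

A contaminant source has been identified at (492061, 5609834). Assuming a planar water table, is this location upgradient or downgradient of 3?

Differences from 1: to 2 (Δx, Δy, Δh) = (-85, -150, +4.74); to 3 = (-100, -135, +4.72).
Determinant of the coordinate differences = (-85)·(-135) − (-100)·(-150) = -3525.
∂h/∂x = [(+4.74)·(-135) − (+4.72)·(-150)] / -3525 = -0.01932
∂h/∂y = [(-85)·(+4.72) − (-100)·(+4.74)] / -3525 = -0.02065
Head at (492061, 5609834) = 130.84 + (-0.01932)·(0) + (-0.02065)·(200) = 126.71 m.
That is lower than the 135.56 m at 3, so the point is downgradient.

downgradient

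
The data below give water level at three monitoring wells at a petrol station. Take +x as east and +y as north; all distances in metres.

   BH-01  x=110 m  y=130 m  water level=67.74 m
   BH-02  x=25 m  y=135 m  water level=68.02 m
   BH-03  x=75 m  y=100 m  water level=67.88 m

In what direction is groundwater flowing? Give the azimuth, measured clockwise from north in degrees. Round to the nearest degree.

Taking BH-01 as reference: BH-02−BH-01 = (-85, 5, +0.28); BH-03−BH-01 = (-35, -30, +0.14).
Solve a·Δx + b·Δy = Δh: det = (-85)·(-30) − (-35)·5 = 2725.
∂h/∂x = [(+0.28)·(-30) − (+0.14)·5] / 2725 = -0.003339
∂h/∂y = [(-85)·(+0.14) − (-35)·(+0.28)] / 2725 = -0.0007706
Flow direction (−∇h) has components (+0.003339 E, +0.0007706 N).
Azimuth = atan2(E, N) = atan2(+0.003339, +0.0007706) = 77.0° ≈ 077°.

077°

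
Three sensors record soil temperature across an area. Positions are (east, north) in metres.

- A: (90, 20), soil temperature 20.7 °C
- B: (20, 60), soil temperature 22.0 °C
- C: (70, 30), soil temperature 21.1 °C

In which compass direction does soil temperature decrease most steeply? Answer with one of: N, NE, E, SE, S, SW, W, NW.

NE

With T = a·x + b·y + c and A as origin, the differences give:
  (-70)·a + 40·b = +1.3
  (-20)·a + 10·b = +0.4
Eliminate b (×10 and ×40, subtract): 100·a = -3.00 → a = ∂T/∂x = -0.03000
Back-substitute: b = ∂T/∂y = -0.02000.
Steepest decrease is along −∇f = (+0.03000 E, +0.02000 N) → northeast.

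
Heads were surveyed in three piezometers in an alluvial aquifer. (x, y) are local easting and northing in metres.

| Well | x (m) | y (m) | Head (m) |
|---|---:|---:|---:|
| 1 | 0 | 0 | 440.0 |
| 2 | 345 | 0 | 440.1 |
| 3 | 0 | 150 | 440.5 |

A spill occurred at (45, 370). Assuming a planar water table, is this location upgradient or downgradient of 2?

∂h/∂x = (440.1 − 440.0) / (345 − 0) = +0.0002899
∂h/∂y = (440.5 − 440.0) / (150 − 0) = +0.003333
Head at (45, 370) = 440.0 + (+0.0002899)·(45) + (+0.003333)·(370) = 441.25 m.
That is higher than the 440.1 m at 2, so the point is upgradient.

upgradient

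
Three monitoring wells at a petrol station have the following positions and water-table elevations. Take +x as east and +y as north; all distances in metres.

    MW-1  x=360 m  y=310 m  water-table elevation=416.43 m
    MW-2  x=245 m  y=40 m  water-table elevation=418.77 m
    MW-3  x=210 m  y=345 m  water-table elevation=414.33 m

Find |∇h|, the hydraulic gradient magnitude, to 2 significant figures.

Three-point gradient (reference MW-1): Δ to MW-2 = (-115, -270, +2.34), Δ to MW-3 = (-150, 35, -2.10).
∂h/∂x = +0.01090, ∂h/∂y = -0.01331 (det = -44525).
|∇h| = √(0.01090² + -0.01331²) = 0.0172

0.017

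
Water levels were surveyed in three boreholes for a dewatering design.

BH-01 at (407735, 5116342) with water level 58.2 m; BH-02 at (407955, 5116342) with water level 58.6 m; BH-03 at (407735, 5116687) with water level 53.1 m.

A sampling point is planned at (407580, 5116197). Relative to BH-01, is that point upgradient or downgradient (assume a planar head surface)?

∂h/∂x = (58.6 − 58.2) / (407955 − 407735) = +0.001818
∂h/∂y = (53.1 − 58.2) / (5116687 − 5116342) = -0.01478
Head at (407580, 5116197) = 58.2 + (+0.001818)·(-155) + (-0.01478)·(-145) = 60.06 m.
That is higher than the 58.2 m at BH-01, so the point is upgradient.

upgradient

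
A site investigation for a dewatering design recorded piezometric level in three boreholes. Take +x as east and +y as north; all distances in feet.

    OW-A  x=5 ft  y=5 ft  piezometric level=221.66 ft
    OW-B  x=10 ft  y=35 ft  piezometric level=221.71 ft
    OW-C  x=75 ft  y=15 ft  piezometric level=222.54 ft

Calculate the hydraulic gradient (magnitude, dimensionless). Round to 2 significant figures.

Taking OW-A as reference: OW-B−OW-A = (5, 30, +0.05); OW-C−OW-A = (70, 10, +0.88).
Determinant of the coordinate differences = 5·10 − 70·30 = -2050.
∂h/∂x = [(+0.05)·10 − (+0.88)·30] / -2050 = +0.01263
∂h/∂y = [5·(+0.88) − 70·(+0.05)] / -2050 = -0.0004390
|∇h| = √(0.01263² + -0.0004390²) = 0.01264

0.013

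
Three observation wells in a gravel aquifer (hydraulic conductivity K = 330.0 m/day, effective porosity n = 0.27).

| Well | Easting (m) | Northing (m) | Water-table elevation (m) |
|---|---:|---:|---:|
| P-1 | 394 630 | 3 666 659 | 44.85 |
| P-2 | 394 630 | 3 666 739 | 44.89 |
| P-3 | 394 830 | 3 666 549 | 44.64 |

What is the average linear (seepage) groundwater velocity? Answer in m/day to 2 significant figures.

1.1 m/day

Differences from P-1: to P-2 (Δx, Δy, Δh) = (0, 80, +0.04); to P-3 = (200, -110, -0.21).
Solve a·Δx + b·Δy = Δh: det = 0·(-110) − 200·80 = -16000.
∂h/∂x = [(+0.04)·(-110) − (-0.21)·80] / -16000 = -0.0007750
∂h/∂y = [0·(-0.21) − 200·(+0.04)] / -16000 = +0.0005000
|∇h| = √(-0.0007750² + 0.0005000²) = 0.0009223
Seepage velocity v = K·i/n = 330.0 × 0.0009223 / 0.27 = 1.127 m/day.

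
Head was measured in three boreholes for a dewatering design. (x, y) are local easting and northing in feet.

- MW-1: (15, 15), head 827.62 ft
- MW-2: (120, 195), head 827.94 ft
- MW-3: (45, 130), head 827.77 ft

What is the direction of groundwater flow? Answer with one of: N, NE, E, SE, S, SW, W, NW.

SW

With h = a·x + b·y + c and MW-1 as origin, the differences give:
  105·a + 180·b = +0.32
  30·a + 115·b = +0.15
Eliminate b (×115 and ×180, subtract): 6675·a = 9.800 → a = ∂h/∂x = +0.001468
Back-substitute: b = ∂h/∂y = +0.0009213.
Flow = −∇h = (-0.001468 east, -0.0009213 north), which points southwest.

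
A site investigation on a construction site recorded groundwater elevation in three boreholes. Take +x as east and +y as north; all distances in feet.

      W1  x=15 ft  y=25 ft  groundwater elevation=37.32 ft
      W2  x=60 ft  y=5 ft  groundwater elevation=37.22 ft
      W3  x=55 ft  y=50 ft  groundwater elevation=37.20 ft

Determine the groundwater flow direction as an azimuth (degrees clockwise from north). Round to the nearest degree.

074°

Three-point gradient (reference W1): Δ to W2 = (45, -20, -0.10), Δ to W3 = (40, 25, -0.12).
∂h/∂x = -0.002545, ∂h/∂y = -0.0007273 (det = 1925).
Flow direction (−∇h) has components (+0.002545 E, +0.0007273 N).
Azimuth = atan2(E, N) = atan2(+0.002545, +0.0007273) = 74.1° ≈ 074°.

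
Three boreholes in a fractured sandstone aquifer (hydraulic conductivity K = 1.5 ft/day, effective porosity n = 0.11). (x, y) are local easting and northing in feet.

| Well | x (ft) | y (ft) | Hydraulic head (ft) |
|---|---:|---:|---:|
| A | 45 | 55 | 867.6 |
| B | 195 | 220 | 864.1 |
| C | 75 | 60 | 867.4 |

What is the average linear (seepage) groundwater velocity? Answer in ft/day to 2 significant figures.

0.25 ft/day

Three-point gradient (reference A): Δ to B = (150, 165, -3.5), Δ to C = (30, 5, -0.2).
∂h/∂x = -0.003690, ∂h/∂y = -0.01786 (det = -4200).
|∇h| = √(-0.003690² + -0.01786²) = 0.01824
Seepage velocity v = K·i/n = 1.5 × 0.01824 / 0.11 = 0.2487 ft/day.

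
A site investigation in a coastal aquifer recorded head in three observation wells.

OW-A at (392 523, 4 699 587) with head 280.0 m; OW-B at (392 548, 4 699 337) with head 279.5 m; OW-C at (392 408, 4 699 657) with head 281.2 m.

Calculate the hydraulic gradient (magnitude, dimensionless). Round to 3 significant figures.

0.00987

Differences from OW-A: to OW-B (Δx, Δy, Δh) = (25, -250, -0.5); to OW-C = (-115, 70, +1.2).
Determinant of the coordinate differences = 25·70 − (-115)·(-250) = -27000.
∂h/∂x = [(-0.5)·70 − (+1.2)·(-250)] / -27000 = -0.009815
∂h/∂y = [25·(+1.2) − (-115)·(-0.5)] / -27000 = +0.001019
|∇h| = √(-0.009815² + 0.001019²) = 0.009868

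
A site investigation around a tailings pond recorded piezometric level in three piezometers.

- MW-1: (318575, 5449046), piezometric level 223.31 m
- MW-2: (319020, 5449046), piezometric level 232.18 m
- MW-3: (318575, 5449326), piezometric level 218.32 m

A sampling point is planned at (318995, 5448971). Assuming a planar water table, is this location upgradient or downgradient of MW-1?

upgradient

∂h/∂x = (232.18 − 223.31) / (319020 − 318575) = +0.01993
∂h/∂y = (218.32 − 223.31) / (5449326 − 5449046) = -0.01782
Head at (318995, 5448971) = 223.31 + (+0.01993)·(420) + (-0.01782)·(-75) = 233.02 m.
That is higher than the 223.31 m at MW-1, so the point is upgradient.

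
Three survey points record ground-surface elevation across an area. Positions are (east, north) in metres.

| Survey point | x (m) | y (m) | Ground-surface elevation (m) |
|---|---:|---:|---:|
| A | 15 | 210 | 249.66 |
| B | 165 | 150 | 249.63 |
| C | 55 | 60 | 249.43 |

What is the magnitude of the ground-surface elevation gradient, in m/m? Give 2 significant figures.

With z = a·x + b·y + c and A as origin, the differences give:
  150·a + (-60)·b = -0.03
  40·a + (-150)·b = -0.23
Eliminate b (×(-150) and ×(-60), subtract): -20100·a = -9.300 → a = ∂z/∂x = +0.0004627
Back-substitute: b = ∂z/∂y = +0.001657.
|∇f| = √(0.0004627² + 0.001657²) = 0.00172 m/m

0.0017 m/m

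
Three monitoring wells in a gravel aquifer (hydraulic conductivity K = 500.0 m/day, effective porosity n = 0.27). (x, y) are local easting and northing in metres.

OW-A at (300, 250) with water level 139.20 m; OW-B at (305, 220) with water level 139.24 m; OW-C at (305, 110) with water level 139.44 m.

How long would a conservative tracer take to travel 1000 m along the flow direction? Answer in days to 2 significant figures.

160 days

With h = a·x + b·y + c and OW-A as origin, the differences give:
  5·a + (-30)·b = +0.04
  5·a + (-140)·b = +0.24
Eliminate b (×(-140) and ×(-30), subtract): -550·a = 1.600 → a = ∂h/∂x = -0.002909
Back-substitute: b = ∂h/∂y = -0.001818.
|∇h| = √(-0.002909² + -0.001818²) = 0.00343
Seepage velocity v = K·i/n = 500.0 × 0.00343 / 0.27 = 6.352 m/day.
t = 1000 / 6.352 = 157.4 days.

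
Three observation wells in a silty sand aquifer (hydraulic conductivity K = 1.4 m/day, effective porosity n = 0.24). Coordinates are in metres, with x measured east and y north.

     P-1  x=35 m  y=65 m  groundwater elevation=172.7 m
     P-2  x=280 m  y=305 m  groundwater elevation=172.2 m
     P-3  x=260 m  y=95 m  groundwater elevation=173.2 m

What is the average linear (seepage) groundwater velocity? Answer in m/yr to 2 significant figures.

12 m/yr

With h = a·x + b·y + c and P-1 as origin, the differences give:
  245·a + 240·b = -0.5
  225·a + 30·b = +0.5
Eliminate b (×30 and ×240, subtract): -46650·a = -135.00 → a = ∂h/∂x = +0.002894
Back-substitute: b = ∂h/∂y = -0.005038.
|∇h| = √(0.002894² + -0.005038²) = 0.00581
Seepage velocity v = K·i/n = 1.4 × 0.00581 / 0.24 = 0.03389 m/day = 12.38 m/yr.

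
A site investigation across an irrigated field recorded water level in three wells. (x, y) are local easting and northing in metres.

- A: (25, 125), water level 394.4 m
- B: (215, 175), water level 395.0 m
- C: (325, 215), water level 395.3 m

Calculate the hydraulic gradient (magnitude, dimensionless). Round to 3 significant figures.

Differences from A: to B (Δx, Δy, Δh) = (190, 50, +0.6); to C = (300, 90, +0.9).
Determinant of the coordinate differences = 190·90 − 300·50 = 2100.
∂h/∂x = [(+0.6)·90 − (+0.9)·50] / 2100 = +0.004286
∂h/∂y = [190·(+0.9) − 300·(+0.6)] / 2100 = -0.004286
|∇h| = √(0.004286² + -0.004286²) = 0.006061

0.00606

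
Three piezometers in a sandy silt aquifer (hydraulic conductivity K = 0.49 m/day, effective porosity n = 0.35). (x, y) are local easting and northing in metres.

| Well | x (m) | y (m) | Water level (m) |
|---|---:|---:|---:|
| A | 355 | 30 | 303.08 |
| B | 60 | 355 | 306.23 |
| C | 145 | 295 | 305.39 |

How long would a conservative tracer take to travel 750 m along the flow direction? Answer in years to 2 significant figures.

Taking A as reference: B−A = (-295, 325, +3.15); C−A = (-210, 265, +2.31).
Solve a·Δx + b·Δy = Δh: det = (-295)·265 − (-210)·325 = -9925.
∂h/∂x = [(+3.15)·265 − (+2.31)·325] / -9925 = -0.008463
∂h/∂y = [(-295)·(+2.31) − (-210)·(+3.15)] / -9925 = +0.002010
|∇h| = √(-0.008463² + 0.002010²) = 0.008698
Seepage velocity v = K·i/n = 0.49 × 0.008698 / 0.35 = 0.01218 m/day.
t = 750 / 0.01218 = 6.158e+04 days = 169 years.

170 years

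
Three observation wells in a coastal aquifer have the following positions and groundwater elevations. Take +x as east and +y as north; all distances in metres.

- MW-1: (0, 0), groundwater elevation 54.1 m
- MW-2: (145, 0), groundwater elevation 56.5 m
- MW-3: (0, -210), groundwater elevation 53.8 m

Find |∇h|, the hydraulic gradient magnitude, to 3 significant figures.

0.0166

∂h/∂x = (56.5 − 54.1) / (145 − 0) = +0.01655
∂h/∂y = (53.8 − 54.1) / (-210 − 0) = +0.001429
|∇h| = √(0.01655² + 0.001429²) = 0.01661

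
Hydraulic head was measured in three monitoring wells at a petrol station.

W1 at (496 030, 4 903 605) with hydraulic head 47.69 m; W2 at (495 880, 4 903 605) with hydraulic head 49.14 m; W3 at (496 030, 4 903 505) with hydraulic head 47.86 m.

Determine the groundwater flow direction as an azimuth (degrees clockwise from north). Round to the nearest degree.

080°

∂h/∂x = (49.14 − 47.69) / (495880 − 496030) = -0.009667
∂h/∂y = (47.86 − 47.69) / (4903505 − 4903605) = -0.001700
Flow direction (−∇h) has components (+0.009667 E, +0.001700 N).
Azimuth = atan2(E, N) = atan2(+0.009667, +0.001700) = 80.0° ≈ 080°.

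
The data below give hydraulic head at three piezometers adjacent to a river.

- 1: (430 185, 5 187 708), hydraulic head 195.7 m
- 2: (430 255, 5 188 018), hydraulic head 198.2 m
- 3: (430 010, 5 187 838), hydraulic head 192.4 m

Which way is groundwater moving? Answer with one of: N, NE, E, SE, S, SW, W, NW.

Three-point gradient (reference 1): Δ to 2 = (70, 310, +2.5), Δ to 3 = (-175, 130, -3.3).
∂h/∂x = +0.02128, ∂h/∂y = +0.003260 (det = 63350).
Flow = −∇h = (-0.02128 east, -0.003260 north), which points west.

W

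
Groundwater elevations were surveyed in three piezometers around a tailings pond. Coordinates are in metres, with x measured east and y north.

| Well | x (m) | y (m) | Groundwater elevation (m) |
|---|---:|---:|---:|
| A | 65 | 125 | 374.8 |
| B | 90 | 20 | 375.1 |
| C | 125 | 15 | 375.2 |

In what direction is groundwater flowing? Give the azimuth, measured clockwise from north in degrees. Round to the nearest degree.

With h = a·x + b·y + c and A as origin, the differences give:
  25·a + (-105)·b = +0.3
  60·a + (-110)·b = +0.4
Eliminate b (×(-110) and ×(-105), subtract): 3550·a = 9.00 → a = ∂h/∂x = +0.002535
Back-substitute: b = ∂h/∂y = -0.002254.
Flow direction (−∇h) has components (-0.002535 E, +0.002254 N).
Azimuth = atan2(E, N) = atan2(-0.002535, +0.002254) = 311.6° ≈ 312°.

312°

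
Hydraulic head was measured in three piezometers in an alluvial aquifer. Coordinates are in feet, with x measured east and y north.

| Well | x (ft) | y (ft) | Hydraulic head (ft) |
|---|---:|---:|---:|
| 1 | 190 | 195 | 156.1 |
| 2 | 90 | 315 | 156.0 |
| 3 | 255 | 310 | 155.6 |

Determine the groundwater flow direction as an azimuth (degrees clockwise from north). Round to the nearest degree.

041°

With h = a·x + b·y + c and 1 as origin, the differences give:
  (-100)·a + 120·b = -0.1
  65·a + 115·b = -0.5
Eliminate b (×115 and ×120, subtract): -19300·a = 48.50 → a = ∂h/∂x = -0.002513
Back-substitute: b = ∂h/∂y = -0.002927.
Flow direction (−∇h) has components (+0.002513 E, +0.002927 N).
Azimuth = atan2(E, N) = atan2(+0.002513, +0.002927) = 40.6° ≈ 041°.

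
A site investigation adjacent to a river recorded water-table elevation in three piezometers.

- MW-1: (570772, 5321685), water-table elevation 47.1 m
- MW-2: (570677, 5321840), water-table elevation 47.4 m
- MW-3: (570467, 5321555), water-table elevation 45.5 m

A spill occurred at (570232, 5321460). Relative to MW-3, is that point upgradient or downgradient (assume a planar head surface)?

downgradient

Three-point gradient (reference MW-1): Δ to MW-2 = (-95, 155, +0.3), Δ to MW-3 = (-305, -130, -1.6).
∂h/∂x = +0.003505, ∂h/∂y = +0.004084 (det = 59625).
Head at (570232, 5321460) = 47.1 + (+0.003505)·(-540) + (+0.004084)·(-225) = 44.29 m.
That is lower than the 45.5 m at MW-3, so the point is downgradient.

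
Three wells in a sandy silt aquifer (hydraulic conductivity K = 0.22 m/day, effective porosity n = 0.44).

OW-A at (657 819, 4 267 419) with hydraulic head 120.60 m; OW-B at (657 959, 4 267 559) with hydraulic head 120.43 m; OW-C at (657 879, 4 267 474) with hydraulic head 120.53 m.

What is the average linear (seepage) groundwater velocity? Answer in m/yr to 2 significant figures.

0.16 m/yr

With h = a·x + b·y + c and OW-A as origin, the differences give:
  140·a + 140·b = -0.17
  60·a + 55·b = -0.07
Eliminate b (×55 and ×140, subtract): -700·a = 0.450 → a = ∂h/∂x = -0.0006429
Back-substitute: b = ∂h/∂y = -0.0005714.
|∇h| = √(-0.0006429² + -0.0005714²) = 0.0008601
Seepage velocity v = K·i/n = 0.22 × 0.0008601 / 0.44 = 0.0004301 m/day = 0.1571 m/yr.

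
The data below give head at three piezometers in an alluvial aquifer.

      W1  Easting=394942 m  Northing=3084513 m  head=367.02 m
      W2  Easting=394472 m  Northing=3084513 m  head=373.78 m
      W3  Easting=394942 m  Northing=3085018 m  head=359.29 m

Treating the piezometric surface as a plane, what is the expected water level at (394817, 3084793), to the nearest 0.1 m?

∂h/∂x = (373.78 − 367.02) / (394472 − 394942) = -0.01438
∂h/∂y = (359.29 − 367.02) / (3085018 − 3084513) = -0.01531
h(394817, 3084793) = 367.02 + (-0.01438)·(-125) + (-0.01531)·(280) = 367.02 +1.798 -4.286 = 364.532 m.

364.5 m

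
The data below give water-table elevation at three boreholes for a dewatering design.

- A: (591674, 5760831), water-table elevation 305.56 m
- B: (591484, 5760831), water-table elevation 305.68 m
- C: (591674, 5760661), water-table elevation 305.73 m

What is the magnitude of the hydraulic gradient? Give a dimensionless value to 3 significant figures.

∂h/∂x = (305.68 − 305.56) / (591484 − 591674) = -0.0006316
∂h/∂y = (305.73 − 305.56) / (5760661 − 5760831) = -0.001000
|∇h| = √(-0.0006316² + -0.001000²) = 0.001183

0.00118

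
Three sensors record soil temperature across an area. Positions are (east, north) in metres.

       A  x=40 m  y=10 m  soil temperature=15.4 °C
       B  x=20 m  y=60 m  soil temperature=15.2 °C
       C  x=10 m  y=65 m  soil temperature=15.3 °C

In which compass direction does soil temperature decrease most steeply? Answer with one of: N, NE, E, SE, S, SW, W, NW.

NE

Taking A as reference: B−A = (-20, 50, -0.2); C−A = (-30, 55, -0.1).
Solve a·Δx + b·Δy = ΔT: det = (-20)·55 − (-30)·50 = 400.
∂T/∂x = [(-0.2)·55 − (-0.1)·50] / 400 = -0.01500
∂T/∂y = [(-20)·(-0.1) − (-30)·(-0.2)] / 400 = -0.01000
Steepest decrease is along −∇f = (+0.01500 E, +0.01000 N) → northeast.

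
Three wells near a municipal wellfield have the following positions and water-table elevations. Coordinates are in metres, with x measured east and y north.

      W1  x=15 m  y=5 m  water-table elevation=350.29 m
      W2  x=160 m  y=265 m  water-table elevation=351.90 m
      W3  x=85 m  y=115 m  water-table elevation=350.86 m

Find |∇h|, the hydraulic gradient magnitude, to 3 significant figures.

0.0185

Differences from W1: to W2 (Δx, Δy, Δh) = (145, 260, +1.61); to W3 = (70, 110, +0.57).
Solve a·Δx + b·Δy = Δh: det = 145·110 − 70·260 = -2250.
∂h/∂x = [(+1.61)·110 − (+0.57)·260] / -2250 = -0.01284
∂h/∂y = [145·(+0.57) − 70·(+1.61)] / -2250 = +0.01336
|∇h| = √(-0.01284² + 0.01336²) = 0.01853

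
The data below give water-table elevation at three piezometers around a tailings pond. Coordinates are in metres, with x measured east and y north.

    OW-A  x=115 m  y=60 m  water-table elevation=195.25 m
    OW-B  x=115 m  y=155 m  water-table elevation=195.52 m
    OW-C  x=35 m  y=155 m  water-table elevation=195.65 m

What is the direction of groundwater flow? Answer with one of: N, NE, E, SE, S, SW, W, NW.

Differences from OW-A: to OW-B (Δx, Δy, Δh) = (0, 95, +0.27); to OW-C = (-80, 95, +0.40).
Determinant of the coordinate differences = 0·95 − (-80)·95 = 7600.
∂h/∂x = [(+0.27)·95 − (+0.40)·95] / 7600 = -0.001625
∂h/∂y = [0·(+0.40) − (-80)·(+0.27)] / 7600 = +0.002842
Flow = −∇h = (+0.001625 east, -0.002842 north), which points southeast.

SE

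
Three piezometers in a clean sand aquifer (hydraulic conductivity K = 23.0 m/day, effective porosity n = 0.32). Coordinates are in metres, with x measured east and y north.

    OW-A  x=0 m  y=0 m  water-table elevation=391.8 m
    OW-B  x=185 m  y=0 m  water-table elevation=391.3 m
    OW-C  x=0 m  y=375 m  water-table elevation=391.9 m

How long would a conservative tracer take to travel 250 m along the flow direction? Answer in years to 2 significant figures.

∂h/∂x = (391.3 − 391.8) / (185 − 0) = -0.002703
∂h/∂y = (391.9 − 391.8) / (375 − 0) = +0.0002667
|∇h| = √(-0.002703² + 0.0002667²) = 0.002716
Seepage velocity v = K·i/n = 23.0 × 0.002716 / 0.32 = 0.1952 m/day.
t = 250 / 0.1952 = 1281 days = 3.51 years.

3.5 years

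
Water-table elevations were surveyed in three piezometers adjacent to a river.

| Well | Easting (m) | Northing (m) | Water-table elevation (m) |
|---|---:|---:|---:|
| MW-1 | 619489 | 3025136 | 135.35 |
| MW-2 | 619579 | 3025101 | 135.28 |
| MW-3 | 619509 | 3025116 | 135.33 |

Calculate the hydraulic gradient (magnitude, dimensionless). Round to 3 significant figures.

Differences from MW-1: to MW-2 (Δx, Δy, Δh) = (90, -35, -0.07); to MW-3 = (20, -20, -0.02).
Determinant of the coordinate differences = 90·(-20) − 20·(-35) = -1100.
∂h/∂x = [(-0.07)·(-20) − (-0.02)·(-35)] / -1100 = -0.0006364
∂h/∂y = [90·(-0.02) − 20·(-0.07)] / -1100 = +0.0003636
|∇h| = √(-0.0006364² + 0.0003636²) = 0.0007329

0.000733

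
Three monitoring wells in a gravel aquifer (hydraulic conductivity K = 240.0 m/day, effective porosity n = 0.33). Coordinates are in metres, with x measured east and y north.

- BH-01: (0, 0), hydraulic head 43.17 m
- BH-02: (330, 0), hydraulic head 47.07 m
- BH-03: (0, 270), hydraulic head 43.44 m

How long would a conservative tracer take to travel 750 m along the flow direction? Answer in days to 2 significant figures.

87 days

∂h/∂x = (47.07 − 43.17) / (330 − 0) = +0.01182
∂h/∂y = (43.44 − 43.17) / (270 − 0) = +0.0010000
|∇h| = √(0.01182² + 0.0010000²) = 0.01186
Seepage velocity v = K·i/n = 240.0 × 0.01186 / 0.33 = 8.625 m/day.
t = 750 / 8.625 = 86.96 days.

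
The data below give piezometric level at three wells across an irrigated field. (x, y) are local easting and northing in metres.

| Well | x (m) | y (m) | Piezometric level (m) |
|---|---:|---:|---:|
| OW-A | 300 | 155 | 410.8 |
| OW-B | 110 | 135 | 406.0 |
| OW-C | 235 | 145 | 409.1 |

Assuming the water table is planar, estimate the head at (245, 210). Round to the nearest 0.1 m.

410.5 m

Taking OW-A as reference: OW-B−OW-A = (-190, -20, -4.8); OW-C−OW-A = (-65, -10, -1.7).
Solve a·Δx + b·Δy = Δh: det = (-190)·(-10) − (-65)·(-20) = 600.
∂h/∂x = [(-4.8)·(-10) − (-1.7)·(-20)] / 600 = +0.02333
∂h/∂y = [(-190)·(-1.7) − (-65)·(-4.8)] / 600 = +0.01833
h(245, 210) = 410.8 + (+0.02333)·(-55) + (+0.01833)·(55) = 410.8 -1.283 +1.008 = 410.525 m.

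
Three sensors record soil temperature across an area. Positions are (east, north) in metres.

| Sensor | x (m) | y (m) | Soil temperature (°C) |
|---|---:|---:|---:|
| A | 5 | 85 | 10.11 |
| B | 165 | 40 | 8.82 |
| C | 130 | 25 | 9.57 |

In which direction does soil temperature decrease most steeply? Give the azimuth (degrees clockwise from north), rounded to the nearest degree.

Differences from A: to B (Δx, Δy, Δh) = (160, -45, -1.29); to C = (125, -60, -0.54).
Determinant of the coordinate differences = 160·(-60) − 125·(-45) = -3975.
∂T/∂x = [(-1.29)·(-60) − (-0.54)·(-45)] / -3975 = -0.01336
∂T/∂y = [160·(-0.54) − 125·(-1.29)] / -3975 = -0.01883
Steepest decrease is along −∇f: components (+0.01336 E, +0.01883 N).
Azimuth = atan2(+0.01336, +0.01883) = 35.4° ≈ 035°.

035°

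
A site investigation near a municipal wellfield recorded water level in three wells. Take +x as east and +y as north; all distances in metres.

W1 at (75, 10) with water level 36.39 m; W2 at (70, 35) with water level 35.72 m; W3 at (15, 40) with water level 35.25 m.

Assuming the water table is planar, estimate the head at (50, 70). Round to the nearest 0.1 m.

34.7 m

With h = a·x + b·y + c and W1 as origin, the differences give:
  (-5)·a + 25·b = -0.67
  (-60)·a + 30·b = -1.14
Eliminate b (×30 and ×25, subtract): 1350·a = 8.400 → a = ∂h/∂x = +0.006222
Back-substitute: b = ∂h/∂y = -0.02556.
h(50, 70) = 36.39 + (+0.006222)·(-25) + (-0.02556)·(60) = 36.39 -0.156 -1.533 = 34.701 m.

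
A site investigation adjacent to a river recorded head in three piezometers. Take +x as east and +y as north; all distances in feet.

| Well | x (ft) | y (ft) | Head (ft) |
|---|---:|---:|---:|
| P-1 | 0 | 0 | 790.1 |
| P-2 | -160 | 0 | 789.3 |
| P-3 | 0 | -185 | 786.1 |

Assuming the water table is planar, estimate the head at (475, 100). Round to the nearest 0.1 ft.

∂h/∂x = (789.3 − 790.1) / (-160 − 0) = +0.005000
∂h/∂y = (786.1 − 790.1) / (-185 − 0) = +0.02162
h(475, 100) = 790.1 + (+0.005000)·(475) + (+0.02162)·(100) = 790.1 +2.375 +2.162 = 794.637 ft.

794.6 ft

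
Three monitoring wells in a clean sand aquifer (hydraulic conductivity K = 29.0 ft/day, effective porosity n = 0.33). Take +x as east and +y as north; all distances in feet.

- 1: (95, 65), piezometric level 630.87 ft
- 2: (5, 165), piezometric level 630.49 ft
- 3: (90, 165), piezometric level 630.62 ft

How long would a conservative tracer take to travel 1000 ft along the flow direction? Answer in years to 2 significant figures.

Taking 1 as reference: 2−1 = (-90, 100, -0.38); 3−1 = (-5, 100, -0.25).
Solve a·Δx + b·Δy = Δh: det = (-90)·100 − (-5)·100 = -8500.
∂h/∂x = [(-0.38)·100 − (-0.25)·100] / -8500 = +0.001529
∂h/∂y = [(-90)·(-0.25) − (-5)·(-0.38)] / -8500 = -0.002424
|∇h| = √(0.001529² + -0.002424²) = 0.002866
Seepage velocity v = K·i/n = 29.0 × 0.002866 / 0.33 = 0.2519 ft/day.
t = 1000 / 0.2519 = 3970 days = 10.9 years.

11 years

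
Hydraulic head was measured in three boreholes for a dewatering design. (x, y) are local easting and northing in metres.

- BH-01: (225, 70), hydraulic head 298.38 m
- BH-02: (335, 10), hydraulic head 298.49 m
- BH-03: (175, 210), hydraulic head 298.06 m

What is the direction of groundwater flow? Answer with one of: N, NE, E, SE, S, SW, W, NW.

With h = a·x + b·y + c and BH-01 as origin, the differences give:
  110·a + (-60)·b = +0.11
  (-50)·a + 140·b = -0.32
Eliminate b (×140 and ×(-60), subtract): 12400·a = -3.800 → a = ∂h/∂x = -0.0003065
Back-substitute: b = ∂h/∂y = -0.002395.
Flow = −∇h = (+0.0003065 east, +0.002395 north), which points north.

N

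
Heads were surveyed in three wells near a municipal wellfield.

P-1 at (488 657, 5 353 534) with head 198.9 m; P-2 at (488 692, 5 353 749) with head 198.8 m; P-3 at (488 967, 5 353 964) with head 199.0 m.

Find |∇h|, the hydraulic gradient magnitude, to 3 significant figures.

Taking P-1 as reference: P-2−P-1 = (35, 215, -0.1); P-3−P-1 = (310, 430, +0.1).
Solve a·Δx + b·Δy = Δh: det = 35·430 − 310·215 = -51600.
∂h/∂x = [(-0.1)·430 − (+0.1)·215] / -51600 = +0.001250
∂h/∂y = [35·(+0.1) − 310·(-0.1)] / -51600 = -0.0006686
|∇h| = √(0.001250² + -0.0006686²) = 0.001418

0.00142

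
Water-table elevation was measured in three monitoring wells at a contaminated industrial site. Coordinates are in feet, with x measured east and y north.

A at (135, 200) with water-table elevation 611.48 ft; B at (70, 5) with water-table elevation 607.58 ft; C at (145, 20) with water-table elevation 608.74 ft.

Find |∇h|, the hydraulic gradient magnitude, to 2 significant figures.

0.020

With h = a·x + b·y + c and A as origin, the differences give:
  (-65)·a + (-195)·b = -3.90
  10·a + (-180)·b = -2.74
Eliminate b (×(-180) and ×(-195), subtract): 13650·a = 167.700 → a = ∂h/∂x = +0.01229
Back-substitute: b = ∂h/∂y = +0.01590.
|∇h| = √(0.01229² + 0.01590²) = 0.0201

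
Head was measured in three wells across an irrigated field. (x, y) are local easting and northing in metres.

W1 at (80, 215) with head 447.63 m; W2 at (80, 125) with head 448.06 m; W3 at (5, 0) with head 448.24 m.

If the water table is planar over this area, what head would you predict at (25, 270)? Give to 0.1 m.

Differences from W1: to W2 (Δx, Δy, Δh) = (0, -90, +0.43); to W3 = (-75, -215, +0.61).
Determinant of the coordinate differences = 0·(-215) − (-75)·(-90) = -6750.
∂h/∂x = [(+0.43)·(-215) − (+0.61)·(-90)] / -6750 = +0.005563
∂h/∂y = [0·(+0.61) − (-75)·(+0.43)] / -6750 = -0.004778
h(25, 270) = 447.63 + (+0.005563)·(-55) + (-0.004778)·(55) = 447.63 -0.306 -0.263 = 447.061 m.

447.1 m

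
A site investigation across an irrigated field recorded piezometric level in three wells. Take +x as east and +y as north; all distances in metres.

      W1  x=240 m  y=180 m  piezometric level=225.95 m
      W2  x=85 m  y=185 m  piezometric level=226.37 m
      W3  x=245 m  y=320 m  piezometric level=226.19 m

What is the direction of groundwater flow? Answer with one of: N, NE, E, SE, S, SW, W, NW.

With h = a·x + b·y + c and W1 as origin, the differences give:
  (-155)·a + 5·b = +0.42
  5·a + 140·b = +0.24
Eliminate b (×140 and ×5, subtract): -21725·a = 57.600 → a = ∂h/∂x = -0.002651
Back-substitute: b = ∂h/∂y = +0.001809.
Flow = −∇h = (+0.002651 east, -0.001809 north), which points southeast.

SE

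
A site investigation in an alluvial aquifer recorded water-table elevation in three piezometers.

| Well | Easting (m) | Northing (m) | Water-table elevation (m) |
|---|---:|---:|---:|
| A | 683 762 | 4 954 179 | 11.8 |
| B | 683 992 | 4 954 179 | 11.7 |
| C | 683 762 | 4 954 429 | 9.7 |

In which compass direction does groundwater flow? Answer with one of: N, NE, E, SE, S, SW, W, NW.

∂h/∂x = (11.7 − 11.8) / (683992 − 683762) = -0.0004348
∂h/∂y = (9.7 − 11.8) / (4954429 − 4954179) = -0.008400
Flow = −∇h = (+0.0004348 east, +0.008400 north), which points north.

N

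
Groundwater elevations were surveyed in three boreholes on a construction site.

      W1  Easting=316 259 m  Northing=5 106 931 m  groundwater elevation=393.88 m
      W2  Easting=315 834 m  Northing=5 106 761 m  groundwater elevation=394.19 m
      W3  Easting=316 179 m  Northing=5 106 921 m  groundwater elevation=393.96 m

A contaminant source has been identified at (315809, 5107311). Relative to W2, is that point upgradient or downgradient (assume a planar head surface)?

upgradient

Taking W1 as reference: W2−W1 = (-425, -170, +0.31); W3−W1 = (-80, -10, +0.08).
Determinant of the coordinate differences = (-425)·(-10) − (-80)·(-170) = -9350.
∂h/∂x = [(+0.31)·(-10) − (+0.08)·(-170)] / -9350 = -0.001123
∂h/∂y = [(-425)·(+0.08) − (-80)·(+0.31)] / -9350 = +0.0009840
Head at (315809, 5107311) = 393.88 + (-0.001123)·(-450) + (+0.0009840)·(380) = 394.76 m.
That is higher than the 394.19 m at W2, so the point is upgradient.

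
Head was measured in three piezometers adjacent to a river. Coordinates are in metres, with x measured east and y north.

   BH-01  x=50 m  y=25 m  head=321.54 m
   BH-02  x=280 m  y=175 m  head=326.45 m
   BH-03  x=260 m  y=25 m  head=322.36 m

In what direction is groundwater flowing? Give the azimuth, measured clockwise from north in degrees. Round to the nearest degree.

188°

Taking BH-01 as reference: BH-02−BH-01 = (230, 150, +4.91); BH-03−BH-01 = (210, 0, +0.82).
Solve a·Δx + b·Δy = Δh: det = 230·0 − 210·150 = -31500.
∂h/∂x = [(+4.91)·0 − (+0.82)·150] / -31500 = +0.003905
∂h/∂y = [230·(+0.82) − 210·(+4.91)] / -31500 = +0.02675
Flow direction (−∇h) has components (-0.003905 E, -0.02675 N).
Azimuth = atan2(E, N) = atan2(-0.003905, -0.02675) = 188.3° ≈ 188°.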